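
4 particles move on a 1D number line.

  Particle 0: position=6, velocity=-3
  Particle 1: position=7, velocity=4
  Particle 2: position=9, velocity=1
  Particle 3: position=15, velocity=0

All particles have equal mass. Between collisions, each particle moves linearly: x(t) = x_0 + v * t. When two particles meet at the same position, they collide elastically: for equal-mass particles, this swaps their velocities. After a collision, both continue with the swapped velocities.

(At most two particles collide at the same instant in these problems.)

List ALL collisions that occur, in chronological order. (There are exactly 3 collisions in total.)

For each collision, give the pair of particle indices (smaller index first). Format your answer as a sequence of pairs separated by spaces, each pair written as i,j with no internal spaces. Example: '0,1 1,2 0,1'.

Answer: 1,2 2,3 1,2

Derivation:
Collision at t=2/3: particles 1 and 2 swap velocities; positions: p0=4 p1=29/3 p2=29/3 p3=15; velocities now: v0=-3 v1=1 v2=4 v3=0
Collision at t=2: particles 2 and 3 swap velocities; positions: p0=0 p1=11 p2=15 p3=15; velocities now: v0=-3 v1=1 v2=0 v3=4
Collision at t=6: particles 1 and 2 swap velocities; positions: p0=-12 p1=15 p2=15 p3=31; velocities now: v0=-3 v1=0 v2=1 v3=4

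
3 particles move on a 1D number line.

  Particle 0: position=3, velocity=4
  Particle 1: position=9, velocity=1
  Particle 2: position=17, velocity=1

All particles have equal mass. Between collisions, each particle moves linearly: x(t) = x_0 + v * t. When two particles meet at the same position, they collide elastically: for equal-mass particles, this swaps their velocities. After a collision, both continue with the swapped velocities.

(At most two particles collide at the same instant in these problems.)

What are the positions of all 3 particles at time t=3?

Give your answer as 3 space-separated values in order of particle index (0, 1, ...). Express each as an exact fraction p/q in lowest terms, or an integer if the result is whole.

Collision at t=2: particles 0 and 1 swap velocities; positions: p0=11 p1=11 p2=19; velocities now: v0=1 v1=4 v2=1
Advance to t=3 (no further collisions before then); velocities: v0=1 v1=4 v2=1; positions = 12 15 20

Answer: 12 15 20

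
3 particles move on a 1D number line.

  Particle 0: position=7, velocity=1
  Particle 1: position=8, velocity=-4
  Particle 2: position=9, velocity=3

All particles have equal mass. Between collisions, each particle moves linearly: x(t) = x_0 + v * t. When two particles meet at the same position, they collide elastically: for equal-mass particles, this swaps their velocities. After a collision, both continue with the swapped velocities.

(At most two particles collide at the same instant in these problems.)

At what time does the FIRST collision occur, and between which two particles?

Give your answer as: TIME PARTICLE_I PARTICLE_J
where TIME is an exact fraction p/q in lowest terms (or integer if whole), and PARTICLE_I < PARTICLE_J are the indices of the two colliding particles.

Pair (0,1): pos 7,8 vel 1,-4 -> gap=1, closing at 5/unit, collide at t=1/5
Pair (1,2): pos 8,9 vel -4,3 -> not approaching (rel speed -7 <= 0)
Earliest collision: t=1/5 between 0 and 1

Answer: 1/5 0 1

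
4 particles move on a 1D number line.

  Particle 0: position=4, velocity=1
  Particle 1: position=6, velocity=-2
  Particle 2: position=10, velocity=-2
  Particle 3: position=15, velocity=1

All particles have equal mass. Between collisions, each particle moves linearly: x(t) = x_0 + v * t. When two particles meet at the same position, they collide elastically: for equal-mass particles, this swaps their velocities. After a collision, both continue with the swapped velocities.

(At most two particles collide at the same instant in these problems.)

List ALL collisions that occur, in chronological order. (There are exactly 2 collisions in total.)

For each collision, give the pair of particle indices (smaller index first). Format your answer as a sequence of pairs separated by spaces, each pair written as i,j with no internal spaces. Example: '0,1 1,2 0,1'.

Collision at t=2/3: particles 0 and 1 swap velocities; positions: p0=14/3 p1=14/3 p2=26/3 p3=47/3; velocities now: v0=-2 v1=1 v2=-2 v3=1
Collision at t=2: particles 1 and 2 swap velocities; positions: p0=2 p1=6 p2=6 p3=17; velocities now: v0=-2 v1=-2 v2=1 v3=1

Answer: 0,1 1,2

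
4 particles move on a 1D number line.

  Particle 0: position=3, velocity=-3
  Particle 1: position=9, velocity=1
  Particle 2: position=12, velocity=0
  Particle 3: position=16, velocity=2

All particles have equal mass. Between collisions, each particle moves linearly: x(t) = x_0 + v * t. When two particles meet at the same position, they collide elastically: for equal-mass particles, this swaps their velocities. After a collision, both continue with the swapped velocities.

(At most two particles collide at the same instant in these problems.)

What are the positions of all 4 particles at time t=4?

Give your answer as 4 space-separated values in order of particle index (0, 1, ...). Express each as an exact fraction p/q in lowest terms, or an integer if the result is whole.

Answer: -9 12 13 24

Derivation:
Collision at t=3: particles 1 and 2 swap velocities; positions: p0=-6 p1=12 p2=12 p3=22; velocities now: v0=-3 v1=0 v2=1 v3=2
Advance to t=4 (no further collisions before then); velocities: v0=-3 v1=0 v2=1 v3=2; positions = -9 12 13 24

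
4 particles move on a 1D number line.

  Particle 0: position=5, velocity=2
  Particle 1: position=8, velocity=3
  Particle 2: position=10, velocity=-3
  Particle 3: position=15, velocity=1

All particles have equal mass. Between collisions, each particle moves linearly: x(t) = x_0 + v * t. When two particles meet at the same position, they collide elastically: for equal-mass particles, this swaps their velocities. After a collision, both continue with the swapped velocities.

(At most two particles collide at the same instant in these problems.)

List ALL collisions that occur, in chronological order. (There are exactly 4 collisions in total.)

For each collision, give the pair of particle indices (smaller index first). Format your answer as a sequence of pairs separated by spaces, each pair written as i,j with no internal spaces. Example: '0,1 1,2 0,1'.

Answer: 1,2 0,1 2,3 1,2

Derivation:
Collision at t=1/3: particles 1 and 2 swap velocities; positions: p0=17/3 p1=9 p2=9 p3=46/3; velocities now: v0=2 v1=-3 v2=3 v3=1
Collision at t=1: particles 0 and 1 swap velocities; positions: p0=7 p1=7 p2=11 p3=16; velocities now: v0=-3 v1=2 v2=3 v3=1
Collision at t=7/2: particles 2 and 3 swap velocities; positions: p0=-1/2 p1=12 p2=37/2 p3=37/2; velocities now: v0=-3 v1=2 v2=1 v3=3
Collision at t=10: particles 1 and 2 swap velocities; positions: p0=-20 p1=25 p2=25 p3=38; velocities now: v0=-3 v1=1 v2=2 v3=3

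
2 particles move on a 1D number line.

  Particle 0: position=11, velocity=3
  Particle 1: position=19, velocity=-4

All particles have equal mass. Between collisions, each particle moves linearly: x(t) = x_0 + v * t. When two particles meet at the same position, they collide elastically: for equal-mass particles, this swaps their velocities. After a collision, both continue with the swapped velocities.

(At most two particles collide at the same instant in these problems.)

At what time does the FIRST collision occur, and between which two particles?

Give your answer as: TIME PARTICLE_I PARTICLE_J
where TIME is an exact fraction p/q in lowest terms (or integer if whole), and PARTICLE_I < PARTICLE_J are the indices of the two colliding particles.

Pair (0,1): pos 11,19 vel 3,-4 -> gap=8, closing at 7/unit, collide at t=8/7
Earliest collision: t=8/7 between 0 and 1

Answer: 8/7 0 1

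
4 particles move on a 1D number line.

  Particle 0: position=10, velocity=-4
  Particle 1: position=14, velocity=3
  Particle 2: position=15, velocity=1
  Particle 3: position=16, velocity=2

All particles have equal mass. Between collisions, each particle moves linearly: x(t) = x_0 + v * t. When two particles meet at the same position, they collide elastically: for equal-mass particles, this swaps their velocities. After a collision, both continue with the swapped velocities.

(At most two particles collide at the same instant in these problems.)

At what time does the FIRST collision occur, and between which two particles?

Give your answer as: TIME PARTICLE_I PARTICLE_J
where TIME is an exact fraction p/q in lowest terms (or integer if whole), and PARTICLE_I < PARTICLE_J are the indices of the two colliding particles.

Answer: 1/2 1 2

Derivation:
Pair (0,1): pos 10,14 vel -4,3 -> not approaching (rel speed -7 <= 0)
Pair (1,2): pos 14,15 vel 3,1 -> gap=1, closing at 2/unit, collide at t=1/2
Pair (2,3): pos 15,16 vel 1,2 -> not approaching (rel speed -1 <= 0)
Earliest collision: t=1/2 between 1 and 2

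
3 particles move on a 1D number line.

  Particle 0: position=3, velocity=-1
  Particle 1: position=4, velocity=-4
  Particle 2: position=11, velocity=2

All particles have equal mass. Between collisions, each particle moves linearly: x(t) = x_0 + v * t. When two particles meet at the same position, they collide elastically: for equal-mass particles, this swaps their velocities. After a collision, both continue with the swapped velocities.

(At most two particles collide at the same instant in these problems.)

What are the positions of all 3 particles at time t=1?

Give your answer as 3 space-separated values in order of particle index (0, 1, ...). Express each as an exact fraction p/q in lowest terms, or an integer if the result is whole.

Collision at t=1/3: particles 0 and 1 swap velocities; positions: p0=8/3 p1=8/3 p2=35/3; velocities now: v0=-4 v1=-1 v2=2
Advance to t=1 (no further collisions before then); velocities: v0=-4 v1=-1 v2=2; positions = 0 2 13

Answer: 0 2 13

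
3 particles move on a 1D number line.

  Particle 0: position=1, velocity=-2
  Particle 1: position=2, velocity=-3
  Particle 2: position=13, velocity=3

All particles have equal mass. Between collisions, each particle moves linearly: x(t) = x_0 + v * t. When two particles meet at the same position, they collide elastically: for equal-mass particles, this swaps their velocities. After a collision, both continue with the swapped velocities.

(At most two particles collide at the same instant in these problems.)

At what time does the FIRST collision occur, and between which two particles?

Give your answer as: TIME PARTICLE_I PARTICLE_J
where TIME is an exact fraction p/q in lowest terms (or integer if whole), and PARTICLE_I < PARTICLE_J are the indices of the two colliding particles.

Pair (0,1): pos 1,2 vel -2,-3 -> gap=1, closing at 1/unit, collide at t=1
Pair (1,2): pos 2,13 vel -3,3 -> not approaching (rel speed -6 <= 0)
Earliest collision: t=1 between 0 and 1

Answer: 1 0 1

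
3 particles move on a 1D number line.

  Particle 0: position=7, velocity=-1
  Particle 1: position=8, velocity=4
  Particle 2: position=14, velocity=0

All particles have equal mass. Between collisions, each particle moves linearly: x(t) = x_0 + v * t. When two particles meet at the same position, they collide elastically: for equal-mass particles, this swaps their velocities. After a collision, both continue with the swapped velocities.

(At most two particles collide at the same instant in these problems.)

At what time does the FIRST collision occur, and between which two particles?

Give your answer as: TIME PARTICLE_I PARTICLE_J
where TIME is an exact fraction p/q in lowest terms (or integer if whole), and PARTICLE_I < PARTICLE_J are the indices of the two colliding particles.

Answer: 3/2 1 2

Derivation:
Pair (0,1): pos 7,8 vel -1,4 -> not approaching (rel speed -5 <= 0)
Pair (1,2): pos 8,14 vel 4,0 -> gap=6, closing at 4/unit, collide at t=3/2
Earliest collision: t=3/2 between 1 and 2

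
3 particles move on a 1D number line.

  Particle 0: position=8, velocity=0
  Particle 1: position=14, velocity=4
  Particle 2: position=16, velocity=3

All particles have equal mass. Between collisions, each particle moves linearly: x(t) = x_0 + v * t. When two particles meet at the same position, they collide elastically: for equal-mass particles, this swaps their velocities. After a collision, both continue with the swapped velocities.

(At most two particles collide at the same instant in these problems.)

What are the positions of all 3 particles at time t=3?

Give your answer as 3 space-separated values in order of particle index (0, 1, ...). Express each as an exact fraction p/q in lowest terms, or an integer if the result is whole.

Answer: 8 25 26

Derivation:
Collision at t=2: particles 1 and 2 swap velocities; positions: p0=8 p1=22 p2=22; velocities now: v0=0 v1=3 v2=4
Advance to t=3 (no further collisions before then); velocities: v0=0 v1=3 v2=4; positions = 8 25 26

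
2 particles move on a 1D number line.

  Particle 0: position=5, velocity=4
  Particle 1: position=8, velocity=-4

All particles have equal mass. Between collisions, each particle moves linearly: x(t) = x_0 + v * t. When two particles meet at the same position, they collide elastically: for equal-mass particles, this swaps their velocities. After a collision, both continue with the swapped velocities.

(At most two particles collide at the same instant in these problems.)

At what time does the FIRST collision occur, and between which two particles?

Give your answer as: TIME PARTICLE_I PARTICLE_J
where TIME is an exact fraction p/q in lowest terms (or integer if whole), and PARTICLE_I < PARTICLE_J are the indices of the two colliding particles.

Pair (0,1): pos 5,8 vel 4,-4 -> gap=3, closing at 8/unit, collide at t=3/8
Earliest collision: t=3/8 between 0 and 1

Answer: 3/8 0 1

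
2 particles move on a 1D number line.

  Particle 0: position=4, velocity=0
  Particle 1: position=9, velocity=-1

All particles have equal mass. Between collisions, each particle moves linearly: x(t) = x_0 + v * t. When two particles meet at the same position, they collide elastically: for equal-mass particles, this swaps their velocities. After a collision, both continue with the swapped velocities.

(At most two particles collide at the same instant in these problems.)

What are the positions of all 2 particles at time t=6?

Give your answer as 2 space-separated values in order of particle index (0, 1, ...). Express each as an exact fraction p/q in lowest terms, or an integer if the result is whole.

Collision at t=5: particles 0 and 1 swap velocities; positions: p0=4 p1=4; velocities now: v0=-1 v1=0
Advance to t=6 (no further collisions before then); velocities: v0=-1 v1=0; positions = 3 4

Answer: 3 4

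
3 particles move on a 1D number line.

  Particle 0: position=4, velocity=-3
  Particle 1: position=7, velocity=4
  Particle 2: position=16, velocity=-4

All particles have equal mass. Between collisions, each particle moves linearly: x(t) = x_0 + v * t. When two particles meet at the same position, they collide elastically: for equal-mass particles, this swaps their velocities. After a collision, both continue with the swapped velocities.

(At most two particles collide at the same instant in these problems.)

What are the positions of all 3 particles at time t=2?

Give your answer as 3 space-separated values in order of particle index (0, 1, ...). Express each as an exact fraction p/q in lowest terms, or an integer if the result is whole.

Collision at t=9/8: particles 1 and 2 swap velocities; positions: p0=5/8 p1=23/2 p2=23/2; velocities now: v0=-3 v1=-4 v2=4
Advance to t=2 (no further collisions before then); velocities: v0=-3 v1=-4 v2=4; positions = -2 8 15

Answer: -2 8 15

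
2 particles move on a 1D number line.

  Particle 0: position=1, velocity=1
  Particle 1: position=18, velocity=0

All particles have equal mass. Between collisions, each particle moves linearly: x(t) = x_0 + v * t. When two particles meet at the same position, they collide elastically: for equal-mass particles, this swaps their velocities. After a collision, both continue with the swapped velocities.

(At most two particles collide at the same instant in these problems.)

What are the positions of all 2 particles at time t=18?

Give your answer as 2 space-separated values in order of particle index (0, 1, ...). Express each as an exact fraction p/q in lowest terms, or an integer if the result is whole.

Collision at t=17: particles 0 and 1 swap velocities; positions: p0=18 p1=18; velocities now: v0=0 v1=1
Advance to t=18 (no further collisions before then); velocities: v0=0 v1=1; positions = 18 19

Answer: 18 19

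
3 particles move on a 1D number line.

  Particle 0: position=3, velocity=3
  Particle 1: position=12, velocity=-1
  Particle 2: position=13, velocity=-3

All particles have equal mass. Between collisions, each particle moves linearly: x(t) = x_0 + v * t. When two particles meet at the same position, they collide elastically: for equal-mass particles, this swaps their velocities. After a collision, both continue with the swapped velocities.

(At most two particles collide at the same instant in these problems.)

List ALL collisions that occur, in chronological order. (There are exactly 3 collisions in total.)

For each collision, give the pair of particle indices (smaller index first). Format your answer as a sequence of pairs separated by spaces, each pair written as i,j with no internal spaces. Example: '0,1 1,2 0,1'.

Collision at t=1/2: particles 1 and 2 swap velocities; positions: p0=9/2 p1=23/2 p2=23/2; velocities now: v0=3 v1=-3 v2=-1
Collision at t=5/3: particles 0 and 1 swap velocities; positions: p0=8 p1=8 p2=31/3; velocities now: v0=-3 v1=3 v2=-1
Collision at t=9/4: particles 1 and 2 swap velocities; positions: p0=25/4 p1=39/4 p2=39/4; velocities now: v0=-3 v1=-1 v2=3

Answer: 1,2 0,1 1,2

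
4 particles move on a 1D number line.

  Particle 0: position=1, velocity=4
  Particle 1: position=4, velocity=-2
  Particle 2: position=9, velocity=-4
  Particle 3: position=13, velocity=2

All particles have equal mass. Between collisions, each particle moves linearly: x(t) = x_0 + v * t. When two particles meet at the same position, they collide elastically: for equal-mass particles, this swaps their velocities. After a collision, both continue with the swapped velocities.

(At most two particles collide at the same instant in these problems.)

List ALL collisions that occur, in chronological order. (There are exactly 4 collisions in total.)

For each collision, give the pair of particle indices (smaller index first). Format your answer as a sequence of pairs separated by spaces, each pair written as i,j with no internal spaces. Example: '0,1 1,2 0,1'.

Answer: 0,1 1,2 0,1 2,3

Derivation:
Collision at t=1/2: particles 0 and 1 swap velocities; positions: p0=3 p1=3 p2=7 p3=14; velocities now: v0=-2 v1=4 v2=-4 v3=2
Collision at t=1: particles 1 and 2 swap velocities; positions: p0=2 p1=5 p2=5 p3=15; velocities now: v0=-2 v1=-4 v2=4 v3=2
Collision at t=5/2: particles 0 and 1 swap velocities; positions: p0=-1 p1=-1 p2=11 p3=18; velocities now: v0=-4 v1=-2 v2=4 v3=2
Collision at t=6: particles 2 and 3 swap velocities; positions: p0=-15 p1=-8 p2=25 p3=25; velocities now: v0=-4 v1=-2 v2=2 v3=4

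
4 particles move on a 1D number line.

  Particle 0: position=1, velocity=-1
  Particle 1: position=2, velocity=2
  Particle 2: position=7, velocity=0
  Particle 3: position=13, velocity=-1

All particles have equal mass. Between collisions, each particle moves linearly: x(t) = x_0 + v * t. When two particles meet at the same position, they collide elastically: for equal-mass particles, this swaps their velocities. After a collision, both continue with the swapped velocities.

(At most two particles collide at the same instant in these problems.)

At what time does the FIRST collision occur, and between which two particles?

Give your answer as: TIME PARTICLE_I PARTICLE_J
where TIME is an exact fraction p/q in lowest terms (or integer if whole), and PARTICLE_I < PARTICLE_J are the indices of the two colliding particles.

Answer: 5/2 1 2

Derivation:
Pair (0,1): pos 1,2 vel -1,2 -> not approaching (rel speed -3 <= 0)
Pair (1,2): pos 2,7 vel 2,0 -> gap=5, closing at 2/unit, collide at t=5/2
Pair (2,3): pos 7,13 vel 0,-1 -> gap=6, closing at 1/unit, collide at t=6
Earliest collision: t=5/2 between 1 and 2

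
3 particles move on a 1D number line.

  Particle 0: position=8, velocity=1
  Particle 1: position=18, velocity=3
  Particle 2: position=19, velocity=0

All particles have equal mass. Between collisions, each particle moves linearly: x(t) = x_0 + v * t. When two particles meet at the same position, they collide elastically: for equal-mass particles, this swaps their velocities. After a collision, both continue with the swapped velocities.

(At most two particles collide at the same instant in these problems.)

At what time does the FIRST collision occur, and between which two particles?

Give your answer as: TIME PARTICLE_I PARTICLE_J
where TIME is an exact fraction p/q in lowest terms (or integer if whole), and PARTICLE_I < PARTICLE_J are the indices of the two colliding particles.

Answer: 1/3 1 2

Derivation:
Pair (0,1): pos 8,18 vel 1,3 -> not approaching (rel speed -2 <= 0)
Pair (1,2): pos 18,19 vel 3,0 -> gap=1, closing at 3/unit, collide at t=1/3
Earliest collision: t=1/3 between 1 and 2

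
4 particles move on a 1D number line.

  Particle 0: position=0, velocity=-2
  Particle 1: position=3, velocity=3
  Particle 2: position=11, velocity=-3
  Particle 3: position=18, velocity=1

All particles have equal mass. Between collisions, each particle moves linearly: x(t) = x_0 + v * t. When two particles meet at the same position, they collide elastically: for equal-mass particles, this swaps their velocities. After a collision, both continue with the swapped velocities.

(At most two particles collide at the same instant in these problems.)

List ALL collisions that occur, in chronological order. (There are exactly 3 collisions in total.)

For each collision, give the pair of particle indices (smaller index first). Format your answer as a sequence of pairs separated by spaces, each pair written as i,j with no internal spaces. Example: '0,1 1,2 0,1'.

Answer: 1,2 2,3 0,1

Derivation:
Collision at t=4/3: particles 1 and 2 swap velocities; positions: p0=-8/3 p1=7 p2=7 p3=58/3; velocities now: v0=-2 v1=-3 v2=3 v3=1
Collision at t=15/2: particles 2 and 3 swap velocities; positions: p0=-15 p1=-23/2 p2=51/2 p3=51/2; velocities now: v0=-2 v1=-3 v2=1 v3=3
Collision at t=11: particles 0 and 1 swap velocities; positions: p0=-22 p1=-22 p2=29 p3=36; velocities now: v0=-3 v1=-2 v2=1 v3=3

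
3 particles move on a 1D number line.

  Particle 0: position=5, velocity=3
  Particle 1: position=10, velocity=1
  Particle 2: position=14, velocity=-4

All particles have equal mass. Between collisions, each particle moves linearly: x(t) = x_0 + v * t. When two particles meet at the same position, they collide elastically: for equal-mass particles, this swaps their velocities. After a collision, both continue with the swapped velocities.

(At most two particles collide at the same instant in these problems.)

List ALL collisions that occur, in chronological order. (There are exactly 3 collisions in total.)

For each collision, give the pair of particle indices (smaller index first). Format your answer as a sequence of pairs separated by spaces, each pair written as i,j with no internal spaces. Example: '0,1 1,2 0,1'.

Collision at t=4/5: particles 1 and 2 swap velocities; positions: p0=37/5 p1=54/5 p2=54/5; velocities now: v0=3 v1=-4 v2=1
Collision at t=9/7: particles 0 and 1 swap velocities; positions: p0=62/7 p1=62/7 p2=79/7; velocities now: v0=-4 v1=3 v2=1
Collision at t=5/2: particles 1 and 2 swap velocities; positions: p0=4 p1=25/2 p2=25/2; velocities now: v0=-4 v1=1 v2=3

Answer: 1,2 0,1 1,2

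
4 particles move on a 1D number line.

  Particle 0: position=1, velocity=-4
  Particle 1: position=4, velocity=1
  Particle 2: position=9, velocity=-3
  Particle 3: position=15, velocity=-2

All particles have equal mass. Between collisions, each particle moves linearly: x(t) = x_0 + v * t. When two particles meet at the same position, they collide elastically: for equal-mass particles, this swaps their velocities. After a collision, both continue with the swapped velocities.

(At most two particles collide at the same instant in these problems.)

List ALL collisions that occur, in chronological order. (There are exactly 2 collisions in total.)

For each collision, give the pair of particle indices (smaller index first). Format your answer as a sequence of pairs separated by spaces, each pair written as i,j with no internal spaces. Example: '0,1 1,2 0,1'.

Collision at t=5/4: particles 1 and 2 swap velocities; positions: p0=-4 p1=21/4 p2=21/4 p3=25/2; velocities now: v0=-4 v1=-3 v2=1 v3=-2
Collision at t=11/3: particles 2 and 3 swap velocities; positions: p0=-41/3 p1=-2 p2=23/3 p3=23/3; velocities now: v0=-4 v1=-3 v2=-2 v3=1

Answer: 1,2 2,3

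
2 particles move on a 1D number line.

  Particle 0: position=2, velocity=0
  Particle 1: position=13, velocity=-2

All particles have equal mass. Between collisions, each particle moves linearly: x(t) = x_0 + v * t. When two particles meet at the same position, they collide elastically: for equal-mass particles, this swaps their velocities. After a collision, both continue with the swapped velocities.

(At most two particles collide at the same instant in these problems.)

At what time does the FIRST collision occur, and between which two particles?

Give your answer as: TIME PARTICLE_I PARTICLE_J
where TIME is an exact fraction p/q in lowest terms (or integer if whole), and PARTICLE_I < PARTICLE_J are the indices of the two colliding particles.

Answer: 11/2 0 1

Derivation:
Pair (0,1): pos 2,13 vel 0,-2 -> gap=11, closing at 2/unit, collide at t=11/2
Earliest collision: t=11/2 between 0 and 1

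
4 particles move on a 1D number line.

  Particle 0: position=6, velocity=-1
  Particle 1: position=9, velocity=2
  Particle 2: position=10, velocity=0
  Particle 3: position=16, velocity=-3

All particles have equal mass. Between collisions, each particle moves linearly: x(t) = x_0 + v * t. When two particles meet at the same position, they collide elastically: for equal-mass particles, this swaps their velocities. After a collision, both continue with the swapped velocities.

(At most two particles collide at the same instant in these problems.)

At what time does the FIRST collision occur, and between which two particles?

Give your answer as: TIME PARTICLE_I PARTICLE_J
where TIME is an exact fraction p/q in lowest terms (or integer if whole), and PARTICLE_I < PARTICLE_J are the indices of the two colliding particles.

Pair (0,1): pos 6,9 vel -1,2 -> not approaching (rel speed -3 <= 0)
Pair (1,2): pos 9,10 vel 2,0 -> gap=1, closing at 2/unit, collide at t=1/2
Pair (2,3): pos 10,16 vel 0,-3 -> gap=6, closing at 3/unit, collide at t=2
Earliest collision: t=1/2 between 1 and 2

Answer: 1/2 1 2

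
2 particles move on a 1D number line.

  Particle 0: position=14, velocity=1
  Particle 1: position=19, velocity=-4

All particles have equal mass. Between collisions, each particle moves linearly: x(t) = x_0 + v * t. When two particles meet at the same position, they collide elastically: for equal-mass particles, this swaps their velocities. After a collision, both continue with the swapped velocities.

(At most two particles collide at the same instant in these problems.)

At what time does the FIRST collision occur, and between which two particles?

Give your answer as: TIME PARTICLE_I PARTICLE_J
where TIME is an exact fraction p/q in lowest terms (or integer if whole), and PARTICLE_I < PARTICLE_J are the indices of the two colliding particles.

Pair (0,1): pos 14,19 vel 1,-4 -> gap=5, closing at 5/unit, collide at t=1
Earliest collision: t=1 between 0 and 1

Answer: 1 0 1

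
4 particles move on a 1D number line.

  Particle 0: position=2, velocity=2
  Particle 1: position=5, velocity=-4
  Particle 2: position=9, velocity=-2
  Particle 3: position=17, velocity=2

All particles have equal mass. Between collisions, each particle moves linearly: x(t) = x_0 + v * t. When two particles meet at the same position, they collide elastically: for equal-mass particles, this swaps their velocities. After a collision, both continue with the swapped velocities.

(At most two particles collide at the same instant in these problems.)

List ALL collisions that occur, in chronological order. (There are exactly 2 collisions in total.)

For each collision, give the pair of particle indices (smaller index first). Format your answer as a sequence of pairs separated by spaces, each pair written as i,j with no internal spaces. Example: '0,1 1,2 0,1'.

Collision at t=1/2: particles 0 and 1 swap velocities; positions: p0=3 p1=3 p2=8 p3=18; velocities now: v0=-4 v1=2 v2=-2 v3=2
Collision at t=7/4: particles 1 and 2 swap velocities; positions: p0=-2 p1=11/2 p2=11/2 p3=41/2; velocities now: v0=-4 v1=-2 v2=2 v3=2

Answer: 0,1 1,2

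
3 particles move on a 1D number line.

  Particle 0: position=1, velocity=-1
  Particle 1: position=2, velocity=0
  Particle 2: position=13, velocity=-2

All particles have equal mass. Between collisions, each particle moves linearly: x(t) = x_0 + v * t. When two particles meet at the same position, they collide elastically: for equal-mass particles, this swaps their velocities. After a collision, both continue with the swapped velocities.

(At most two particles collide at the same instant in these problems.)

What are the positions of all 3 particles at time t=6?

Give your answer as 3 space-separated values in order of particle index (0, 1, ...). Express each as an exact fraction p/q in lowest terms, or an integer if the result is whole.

Answer: -5 1 2

Derivation:
Collision at t=11/2: particles 1 and 2 swap velocities; positions: p0=-9/2 p1=2 p2=2; velocities now: v0=-1 v1=-2 v2=0
Advance to t=6 (no further collisions before then); velocities: v0=-1 v1=-2 v2=0; positions = -5 1 2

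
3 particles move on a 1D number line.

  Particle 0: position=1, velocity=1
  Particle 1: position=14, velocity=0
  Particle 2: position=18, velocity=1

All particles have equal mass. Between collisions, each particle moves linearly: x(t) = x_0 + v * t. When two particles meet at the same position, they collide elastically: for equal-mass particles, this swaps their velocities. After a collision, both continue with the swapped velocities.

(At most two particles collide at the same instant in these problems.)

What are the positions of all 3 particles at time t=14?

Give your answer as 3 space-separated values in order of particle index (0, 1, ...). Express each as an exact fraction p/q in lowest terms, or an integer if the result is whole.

Collision at t=13: particles 0 and 1 swap velocities; positions: p0=14 p1=14 p2=31; velocities now: v0=0 v1=1 v2=1
Advance to t=14 (no further collisions before then); velocities: v0=0 v1=1 v2=1; positions = 14 15 32

Answer: 14 15 32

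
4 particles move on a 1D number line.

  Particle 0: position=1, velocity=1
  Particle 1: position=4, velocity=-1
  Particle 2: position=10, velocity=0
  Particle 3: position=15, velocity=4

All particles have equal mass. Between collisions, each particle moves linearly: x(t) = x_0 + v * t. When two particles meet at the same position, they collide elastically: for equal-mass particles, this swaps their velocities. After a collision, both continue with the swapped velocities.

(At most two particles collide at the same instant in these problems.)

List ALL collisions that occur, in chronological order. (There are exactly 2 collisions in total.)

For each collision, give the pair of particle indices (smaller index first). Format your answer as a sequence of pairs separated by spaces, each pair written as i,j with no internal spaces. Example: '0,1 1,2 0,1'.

Answer: 0,1 1,2

Derivation:
Collision at t=3/2: particles 0 and 1 swap velocities; positions: p0=5/2 p1=5/2 p2=10 p3=21; velocities now: v0=-1 v1=1 v2=0 v3=4
Collision at t=9: particles 1 and 2 swap velocities; positions: p0=-5 p1=10 p2=10 p3=51; velocities now: v0=-1 v1=0 v2=1 v3=4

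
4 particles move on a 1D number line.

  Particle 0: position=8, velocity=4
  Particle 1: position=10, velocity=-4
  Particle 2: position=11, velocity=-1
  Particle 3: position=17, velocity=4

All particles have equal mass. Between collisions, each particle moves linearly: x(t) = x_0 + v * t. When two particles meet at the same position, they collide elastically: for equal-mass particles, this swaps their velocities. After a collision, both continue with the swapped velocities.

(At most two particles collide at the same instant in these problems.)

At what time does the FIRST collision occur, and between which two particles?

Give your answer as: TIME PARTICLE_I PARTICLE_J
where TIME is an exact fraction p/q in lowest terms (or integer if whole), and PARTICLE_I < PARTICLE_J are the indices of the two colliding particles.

Answer: 1/4 0 1

Derivation:
Pair (0,1): pos 8,10 vel 4,-4 -> gap=2, closing at 8/unit, collide at t=1/4
Pair (1,2): pos 10,11 vel -4,-1 -> not approaching (rel speed -3 <= 0)
Pair (2,3): pos 11,17 vel -1,4 -> not approaching (rel speed -5 <= 0)
Earliest collision: t=1/4 between 0 and 1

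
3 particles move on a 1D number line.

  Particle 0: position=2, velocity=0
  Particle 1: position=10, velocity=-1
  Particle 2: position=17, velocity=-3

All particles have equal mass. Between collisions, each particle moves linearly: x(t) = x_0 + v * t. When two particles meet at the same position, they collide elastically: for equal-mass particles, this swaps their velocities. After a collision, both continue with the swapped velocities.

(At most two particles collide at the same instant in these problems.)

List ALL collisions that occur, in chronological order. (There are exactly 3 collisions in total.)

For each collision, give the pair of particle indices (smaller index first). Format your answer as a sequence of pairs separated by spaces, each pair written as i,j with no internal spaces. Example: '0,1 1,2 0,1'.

Answer: 1,2 0,1 1,2

Derivation:
Collision at t=7/2: particles 1 and 2 swap velocities; positions: p0=2 p1=13/2 p2=13/2; velocities now: v0=0 v1=-3 v2=-1
Collision at t=5: particles 0 and 1 swap velocities; positions: p0=2 p1=2 p2=5; velocities now: v0=-3 v1=0 v2=-1
Collision at t=8: particles 1 and 2 swap velocities; positions: p0=-7 p1=2 p2=2; velocities now: v0=-3 v1=-1 v2=0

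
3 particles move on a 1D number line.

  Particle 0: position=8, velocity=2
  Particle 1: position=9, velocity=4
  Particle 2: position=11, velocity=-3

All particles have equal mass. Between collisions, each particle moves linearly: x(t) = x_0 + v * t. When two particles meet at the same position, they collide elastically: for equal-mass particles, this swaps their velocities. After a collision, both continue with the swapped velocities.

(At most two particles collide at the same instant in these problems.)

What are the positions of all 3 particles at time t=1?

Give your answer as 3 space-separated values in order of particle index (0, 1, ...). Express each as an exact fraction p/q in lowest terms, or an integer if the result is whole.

Answer: 8 10 13

Derivation:
Collision at t=2/7: particles 1 and 2 swap velocities; positions: p0=60/7 p1=71/7 p2=71/7; velocities now: v0=2 v1=-3 v2=4
Collision at t=3/5: particles 0 and 1 swap velocities; positions: p0=46/5 p1=46/5 p2=57/5; velocities now: v0=-3 v1=2 v2=4
Advance to t=1 (no further collisions before then); velocities: v0=-3 v1=2 v2=4; positions = 8 10 13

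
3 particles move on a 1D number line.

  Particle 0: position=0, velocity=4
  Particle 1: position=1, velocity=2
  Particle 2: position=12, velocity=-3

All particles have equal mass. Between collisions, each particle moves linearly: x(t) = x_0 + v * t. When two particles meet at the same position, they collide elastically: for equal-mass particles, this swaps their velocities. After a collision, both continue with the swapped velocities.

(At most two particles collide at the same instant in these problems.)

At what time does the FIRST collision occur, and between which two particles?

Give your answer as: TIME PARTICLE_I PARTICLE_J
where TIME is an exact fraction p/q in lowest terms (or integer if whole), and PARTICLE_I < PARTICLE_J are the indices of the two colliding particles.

Answer: 1/2 0 1

Derivation:
Pair (0,1): pos 0,1 vel 4,2 -> gap=1, closing at 2/unit, collide at t=1/2
Pair (1,2): pos 1,12 vel 2,-3 -> gap=11, closing at 5/unit, collide at t=11/5
Earliest collision: t=1/2 between 0 and 1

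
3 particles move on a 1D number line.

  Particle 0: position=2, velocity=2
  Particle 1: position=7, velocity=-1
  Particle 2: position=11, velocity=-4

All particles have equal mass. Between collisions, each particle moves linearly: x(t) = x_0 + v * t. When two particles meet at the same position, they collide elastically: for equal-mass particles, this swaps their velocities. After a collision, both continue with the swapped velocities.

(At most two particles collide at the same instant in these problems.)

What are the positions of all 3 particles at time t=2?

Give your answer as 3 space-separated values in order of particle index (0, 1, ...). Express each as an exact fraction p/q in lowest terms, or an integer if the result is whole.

Answer: 3 5 6

Derivation:
Collision at t=4/3: particles 1 and 2 swap velocities; positions: p0=14/3 p1=17/3 p2=17/3; velocities now: v0=2 v1=-4 v2=-1
Collision at t=3/2: particles 0 and 1 swap velocities; positions: p0=5 p1=5 p2=11/2; velocities now: v0=-4 v1=2 v2=-1
Collision at t=5/3: particles 1 and 2 swap velocities; positions: p0=13/3 p1=16/3 p2=16/3; velocities now: v0=-4 v1=-1 v2=2
Advance to t=2 (no further collisions before then); velocities: v0=-4 v1=-1 v2=2; positions = 3 5 6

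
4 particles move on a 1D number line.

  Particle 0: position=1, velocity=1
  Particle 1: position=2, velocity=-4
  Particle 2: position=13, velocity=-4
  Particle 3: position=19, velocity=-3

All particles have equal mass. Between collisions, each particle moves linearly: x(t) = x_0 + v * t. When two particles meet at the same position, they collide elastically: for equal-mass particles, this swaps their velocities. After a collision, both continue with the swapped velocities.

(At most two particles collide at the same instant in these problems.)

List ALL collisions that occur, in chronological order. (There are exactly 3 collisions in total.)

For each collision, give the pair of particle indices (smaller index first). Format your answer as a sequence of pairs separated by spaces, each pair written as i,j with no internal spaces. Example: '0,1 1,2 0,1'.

Collision at t=1/5: particles 0 and 1 swap velocities; positions: p0=6/5 p1=6/5 p2=61/5 p3=92/5; velocities now: v0=-4 v1=1 v2=-4 v3=-3
Collision at t=12/5: particles 1 and 2 swap velocities; positions: p0=-38/5 p1=17/5 p2=17/5 p3=59/5; velocities now: v0=-4 v1=-4 v2=1 v3=-3
Collision at t=9/2: particles 2 and 3 swap velocities; positions: p0=-16 p1=-5 p2=11/2 p3=11/2; velocities now: v0=-4 v1=-4 v2=-3 v3=1

Answer: 0,1 1,2 2,3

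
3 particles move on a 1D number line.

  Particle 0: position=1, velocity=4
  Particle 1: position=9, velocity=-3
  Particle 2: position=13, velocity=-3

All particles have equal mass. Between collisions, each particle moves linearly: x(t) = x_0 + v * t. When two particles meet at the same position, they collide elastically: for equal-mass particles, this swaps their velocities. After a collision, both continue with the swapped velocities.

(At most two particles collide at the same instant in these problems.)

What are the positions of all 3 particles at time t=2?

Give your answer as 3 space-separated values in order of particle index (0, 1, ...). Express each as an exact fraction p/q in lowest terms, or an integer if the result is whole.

Answer: 3 7 9

Derivation:
Collision at t=8/7: particles 0 and 1 swap velocities; positions: p0=39/7 p1=39/7 p2=67/7; velocities now: v0=-3 v1=4 v2=-3
Collision at t=12/7: particles 1 and 2 swap velocities; positions: p0=27/7 p1=55/7 p2=55/7; velocities now: v0=-3 v1=-3 v2=4
Advance to t=2 (no further collisions before then); velocities: v0=-3 v1=-3 v2=4; positions = 3 7 9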